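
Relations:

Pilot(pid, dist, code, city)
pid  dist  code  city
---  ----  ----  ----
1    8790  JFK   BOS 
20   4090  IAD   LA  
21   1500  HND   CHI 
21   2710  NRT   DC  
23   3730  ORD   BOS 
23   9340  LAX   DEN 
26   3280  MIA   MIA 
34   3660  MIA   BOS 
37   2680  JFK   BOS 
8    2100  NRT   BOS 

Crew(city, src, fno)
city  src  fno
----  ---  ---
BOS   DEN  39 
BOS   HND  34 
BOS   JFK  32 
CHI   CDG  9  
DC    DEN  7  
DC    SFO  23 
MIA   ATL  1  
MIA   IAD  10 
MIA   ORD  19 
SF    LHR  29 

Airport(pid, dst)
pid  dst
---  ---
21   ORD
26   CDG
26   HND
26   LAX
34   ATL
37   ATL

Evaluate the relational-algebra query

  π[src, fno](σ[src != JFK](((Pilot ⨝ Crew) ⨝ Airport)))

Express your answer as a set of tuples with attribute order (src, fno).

{(ATL, 1), (CDG, 9), (DEN, 39), (DEN, 7), (HND, 34), (IAD, 10), (ORD, 19), (SFO, 23)}

Natural join on city: {(1, 8790, JFK, BOS, DEN, 39), (1, 8790, JFK, BOS, HND, 34), (1, 8790, JFK, BOS, JFK, 32), (21, 1500, HND, CHI, CDG, 9), (21, 2710, NRT, DC, DEN, 7), (21, 2710, NRT, DC, SFO, 23), (23, 3730, ORD, BOS, DEN, 39), (23, 3730, ORD, BOS, HND, 34), (23, 3730, ORD, BOS, JFK, 32), (26, 3280, MIA, MIA, ATL, 1), (26, 3280, MIA, MIA, IAD, 10), (26, 3280, MIA, MIA, ORD, 19), (34, 3660, MIA, BOS, DEN, 39), (34, 3660, MIA, BOS, HND, 34), (34, 3660, MIA, BOS, JFK, 32), (37, 2680, JFK, BOS, DEN, 39), (37, 2680, JFK, BOS, HND, 34), (37, 2680, JFK, BOS, JFK, 32), (8, 2100, NRT, BOS, DEN, 39), (8, 2100, NRT, BOS, HND, 34), (8, 2100, NRT, BOS, JFK, 32)}
Natural join on pid: {(21, 1500, HND, CHI, CDG, 9, ORD), (21, 2710, NRT, DC, DEN, 7, ORD), (21, 2710, NRT, DC, SFO, 23, ORD), (26, 3280, MIA, MIA, ATL, 1, CDG), (26, 3280, MIA, MIA, ATL, 1, HND), (26, 3280, MIA, MIA, ATL, 1, LAX), (26, 3280, MIA, MIA, IAD, 10, CDG), (26, 3280, MIA, MIA, IAD, 10, HND), (26, 3280, MIA, MIA, IAD, 10, LAX), (26, 3280, MIA, MIA, ORD, 19, CDG), (26, 3280, MIA, MIA, ORD, 19, HND), (26, 3280, MIA, MIA, ORD, 19, LAX), (34, 3660, MIA, BOS, DEN, 39, ATL), (34, 3660, MIA, BOS, HND, 34, ATL), (34, 3660, MIA, BOS, JFK, 32, ATL), (37, 2680, JFK, BOS, DEN, 39, ATL), (37, 2680, JFK, BOS, HND, 34, ATL), (37, 2680, JFK, BOS, JFK, 32, ATL)}
Apply σ_{src != JFK}; surviving tuples: {(21, 1500, HND, CHI, CDG, 9, ORD), (21, 2710, NRT, DC, DEN, 7, ORD), (21, 2710, NRT, DC, SFO, 23, ORD), (26, 3280, MIA, MIA, ATL, 1, CDG), (26, 3280, MIA, MIA, ATL, 1, HND), (26, 3280, MIA, MIA, ATL, 1, LAX), (26, 3280, MIA, MIA, IAD, 10, CDG), (26, 3280, MIA, MIA, IAD, 10, HND), (26, 3280, MIA, MIA, IAD, 10, LAX), (26, 3280, MIA, MIA, ORD, 19, CDG), (26, 3280, MIA, MIA, ORD, 19, HND), (26, 3280, MIA, MIA, ORD, 19, LAX), (34, 3660, MIA, BOS, DEN, 39, ATL), (34, 3660, MIA, BOS, HND, 34, ATL), (37, 2680, JFK, BOS, DEN, 39, ATL), (37, 2680, JFK, BOS, HND, 34, ATL)}
π[src, fno]: project onto (src, fno) (8 duplicate(s) eliminated) → {(ATL, 1), (CDG, 9), (DEN, 39), (DEN, 7), (HND, 34), (IAD, 10), (ORD, 19), (SFO, 23)}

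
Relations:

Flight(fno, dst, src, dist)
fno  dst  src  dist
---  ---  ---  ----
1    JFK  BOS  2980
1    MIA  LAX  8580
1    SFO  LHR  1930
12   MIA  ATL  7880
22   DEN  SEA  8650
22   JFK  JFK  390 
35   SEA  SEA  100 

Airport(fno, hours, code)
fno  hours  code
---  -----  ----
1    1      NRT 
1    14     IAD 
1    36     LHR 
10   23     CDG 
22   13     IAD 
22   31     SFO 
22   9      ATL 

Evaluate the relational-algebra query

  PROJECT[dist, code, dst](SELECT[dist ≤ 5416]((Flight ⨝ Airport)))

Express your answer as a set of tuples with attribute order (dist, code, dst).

Natural join on fno: {(1, JFK, BOS, 2980, 1, NRT), (1, JFK, BOS, 2980, 14, IAD), (1, JFK, BOS, 2980, 36, LHR), (1, MIA, LAX, 8580, 1, NRT), (1, MIA, LAX, 8580, 14, IAD), (1, MIA, LAX, 8580, 36, LHR), (1, SFO, LHR, 1930, 1, NRT), (1, SFO, LHR, 1930, 14, IAD), (1, SFO, LHR, 1930, 36, LHR), (22, DEN, SEA, 8650, 13, IAD), (22, DEN, SEA, 8650, 31, SFO), (22, DEN, SEA, 8650, 9, ATL), (22, JFK, JFK, 390, 13, IAD), (22, JFK, JFK, 390, 31, SFO), (22, JFK, JFK, 390, 9, ATL)}
Filtering on dist ≤ 5416 leaves {(1, JFK, BOS, 2980, 1, NRT), (1, JFK, BOS, 2980, 14, IAD), (1, JFK, BOS, 2980, 36, LHR), (1, SFO, LHR, 1930, 1, NRT), (1, SFO, LHR, 1930, 14, IAD), (1, SFO, LHR, 1930, 36, LHR), (22, JFK, JFK, 390, 13, IAD), (22, JFK, JFK, 390, 31, SFO), (22, JFK, JFK, 390, 9, ATL)}.
Projecting to dist, code, dst: {(1930, IAD, SFO), (1930, LHR, SFO), (1930, NRT, SFO), (2980, IAD, JFK), (2980, LHR, JFK), (2980, NRT, JFK), (390, ATL, JFK), (390, IAD, JFK), (390, SFO, JFK)}

{(1930, IAD, SFO), (1930, LHR, SFO), (1930, NRT, SFO), (2980, IAD, JFK), (2980, LHR, JFK), (2980, NRT, JFK), (390, ATL, JFK), (390, IAD, JFK), (390, SFO, JFK)}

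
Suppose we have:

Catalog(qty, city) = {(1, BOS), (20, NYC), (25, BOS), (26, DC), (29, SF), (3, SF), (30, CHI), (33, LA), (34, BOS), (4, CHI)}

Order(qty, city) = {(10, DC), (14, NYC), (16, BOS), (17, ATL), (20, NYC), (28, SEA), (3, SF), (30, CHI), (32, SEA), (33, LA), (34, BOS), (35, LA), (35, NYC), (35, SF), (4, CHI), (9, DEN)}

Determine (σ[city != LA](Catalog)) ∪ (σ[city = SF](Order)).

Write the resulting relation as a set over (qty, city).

Selection city != LA: {(1, BOS), (20, NYC), (25, BOS), (26, DC), (29, SF), (3, SF), (30, CHI), (34, BOS), (4, CHI)}
Selection city = SF: {(3, SF), (35, SF)}
Taking the union: {(1, BOS), (20, NYC), (25, BOS), (26, DC), (29, SF), (3, SF), (30, CHI), (34, BOS), (35, SF), (4, CHI)}

{(1, BOS), (20, NYC), (25, BOS), (26, DC), (29, SF), (3, SF), (30, CHI), (34, BOS), (35, SF), (4, CHI)}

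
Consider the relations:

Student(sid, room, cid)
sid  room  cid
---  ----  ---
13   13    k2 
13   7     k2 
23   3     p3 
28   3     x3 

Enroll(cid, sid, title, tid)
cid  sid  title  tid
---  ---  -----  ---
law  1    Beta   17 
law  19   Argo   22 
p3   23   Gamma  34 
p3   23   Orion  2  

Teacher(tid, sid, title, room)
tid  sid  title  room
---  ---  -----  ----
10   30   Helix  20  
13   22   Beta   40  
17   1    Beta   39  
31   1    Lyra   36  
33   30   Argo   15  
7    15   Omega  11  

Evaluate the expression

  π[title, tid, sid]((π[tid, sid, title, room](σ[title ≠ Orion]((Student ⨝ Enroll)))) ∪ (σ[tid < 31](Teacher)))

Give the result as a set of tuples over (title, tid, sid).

{(Beta, 13, 22), (Beta, 17, 1), (Gamma, 34, 23), (Helix, 10, 30), (Omega, 7, 15)}

Student ⋈ Enroll (natural join on sid, cid): {(23, 3, p3, Gamma, 34), (23, 3, p3, Orion, 2)}
σ[title ≠ Orion]: keep tuples satisfying title ≠ Orion → {(23, 3, p3, Gamma, 34)}
Keep only column(s) tid, sid, title, room: {(34, 23, Gamma, 3)}
σ[tid < 31]: keep tuples satisfying tid < 31 → {(10, 30, Helix, 20), (13, 22, Beta, 40), (17, 1, Beta, 39), (7, 15, Omega, 11)}
Union: {(34, 23, Gamma, 3)} with {(10, 30, Helix, 20), (13, 22, Beta, 40), (17, 1, Beta, 39), (7, 15, Omega, 11)} → {(10, 30, Helix, 20), (13, 22, Beta, 40), (17, 1, Beta, 39), (34, 23, Gamma, 3), (7, 15, Omega, 11)}
Keep only column(s) title, tid, sid: {(Beta, 13, 22), (Beta, 17, 1), (Gamma, 34, 23), (Helix, 10, 30), (Omega, 7, 15)}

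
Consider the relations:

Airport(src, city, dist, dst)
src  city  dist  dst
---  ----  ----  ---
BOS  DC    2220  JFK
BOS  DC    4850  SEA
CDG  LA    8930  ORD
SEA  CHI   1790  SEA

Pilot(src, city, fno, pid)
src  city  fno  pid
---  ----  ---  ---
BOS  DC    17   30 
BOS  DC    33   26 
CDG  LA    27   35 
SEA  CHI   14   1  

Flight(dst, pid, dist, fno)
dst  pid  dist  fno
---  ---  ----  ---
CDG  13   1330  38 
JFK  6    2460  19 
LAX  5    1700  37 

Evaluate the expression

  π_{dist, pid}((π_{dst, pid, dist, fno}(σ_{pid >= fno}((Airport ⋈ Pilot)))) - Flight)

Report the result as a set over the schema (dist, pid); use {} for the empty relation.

{(2220, 30), (4850, 30), (8930, 35)}

Natural join on src, city: {(BOS, DC, 2220, JFK, 17, 30), (BOS, DC, 2220, JFK, 33, 26), (BOS, DC, 4850, SEA, 17, 30), (BOS, DC, 4850, SEA, 33, 26), (CDG, LA, 8930, ORD, 27, 35), (SEA, CHI, 1790, SEA, 14, 1)}
Apply σ_{pid >= fno}; surviving tuples: {(BOS, DC, 2220, JFK, 17, 30), (BOS, DC, 4850, SEA, 17, 30), (CDG, LA, 8930, ORD, 27, 35)}
π_{dst, pid, dist, fno} gives {(JFK, 30, 2220, 17), (ORD, 35, 8930, 27), (SEA, 30, 4850, 17)}.
Set difference of the two operands is {(JFK, 30, 2220, 17), (ORD, 35, 8930, 27), (SEA, 30, 4850, 17)}.
π_{dist, pid} gives {(2220, 30), (4850, 30), (8930, 35)}.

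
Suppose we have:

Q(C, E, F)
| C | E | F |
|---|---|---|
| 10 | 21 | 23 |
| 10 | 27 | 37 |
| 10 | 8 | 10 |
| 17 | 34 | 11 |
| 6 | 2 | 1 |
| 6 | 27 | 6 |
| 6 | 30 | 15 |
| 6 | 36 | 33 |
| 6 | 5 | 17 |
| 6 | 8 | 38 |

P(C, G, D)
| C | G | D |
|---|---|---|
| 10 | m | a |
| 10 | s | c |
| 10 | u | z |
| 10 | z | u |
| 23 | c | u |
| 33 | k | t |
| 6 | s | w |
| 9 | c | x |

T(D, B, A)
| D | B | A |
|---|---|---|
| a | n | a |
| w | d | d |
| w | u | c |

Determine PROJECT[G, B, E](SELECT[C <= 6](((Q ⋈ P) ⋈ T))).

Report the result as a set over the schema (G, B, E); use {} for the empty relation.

{(s, d, 2), (s, d, 27), (s, d, 30), (s, d, 36), (s, d, 5), (s, d, 8), (s, u, 2), (s, u, 27), (s, u, 30), (s, u, 36), (s, u, 5), (s, u, 8)}

Q ⋈ P (natural join on C): {(10, 21, 23, m, a), (10, 21, 23, s, c), (10, 21, 23, u, z), (10, 21, 23, z, u), (10, 27, 37, m, a), (10, 27, 37, s, c), (10, 27, 37, u, z), (10, 27, 37, z, u), (10, 8, 10, m, a), (10, 8, 10, s, c), (10, 8, 10, u, z), (10, 8, 10, z, u), (6, 2, 1, s, w), (6, 27, 6, s, w), (6, 30, 15, s, w), (6, 36, 33, s, w), (6, 5, 17, s, w), (6, 8, 38, s, w)}
(Q ⋈ P) ⋈ T (natural join on D): {(10, 21, 23, m, a, n, a), (10, 27, 37, m, a, n, a), (10, 8, 10, m, a, n, a), (6, 2, 1, s, w, d, d), (6, 2, 1, s, w, u, c), (6, 27, 6, s, w, d, d), (6, 27, 6, s, w, u, c), (6, 30, 15, s, w, d, d), (6, 30, 15, s, w, u, c), (6, 36, 33, s, w, d, d), (6, 36, 33, s, w, u, c), (6, 5, 17, s, w, d, d), (6, 5, 17, s, w, u, c), (6, 8, 38, s, w, d, d), (6, 8, 38, s, w, u, c)}
Filtering on C <= 6 leaves {(6, 2, 1, s, w, d, d), (6, 2, 1, s, w, u, c), (6, 27, 6, s, w, d, d), (6, 27, 6, s, w, u, c), (6, 30, 15, s, w, d, d), (6, 30, 15, s, w, u, c), (6, 36, 33, s, w, d, d), (6, 36, 33, s, w, u, c), (6, 5, 17, s, w, d, d), (6, 5, 17, s, w, u, c), (6, 8, 38, s, w, d, d), (6, 8, 38, s, w, u, c)}.
π_{G, B, E} gives {(s, d, 2), (s, d, 27), (s, d, 30), (s, d, 36), (s, d, 5), (s, d, 8), (s, u, 2), (s, u, 27), (s, u, 30), (s, u, 36), (s, u, 5), (s, u, 8)}.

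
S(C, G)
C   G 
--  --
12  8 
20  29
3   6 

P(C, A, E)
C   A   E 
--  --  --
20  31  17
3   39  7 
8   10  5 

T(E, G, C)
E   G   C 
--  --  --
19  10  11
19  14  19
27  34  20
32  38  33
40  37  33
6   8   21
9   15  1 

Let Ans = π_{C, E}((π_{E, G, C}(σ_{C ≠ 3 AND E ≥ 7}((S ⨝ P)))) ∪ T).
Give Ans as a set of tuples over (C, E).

Joining S and P on C yields {(20, 29, 31, 17), (3, 6, 39, 7)}.
Filtering on C ≠ 3 AND E ≥ 7 leaves {(20, 29, 31, 17)}.
π[E, G, C]: project onto (E, G, C) → {(17, 29, 20)}
Taking the union: {(17, 29, 20), (19, 10, 11), (19, 14, 19), (27, 34, 20), (32, 38, 33), (40, 37, 33), (6, 8, 21), (9, 15, 1)}
π[C, E]: project onto (C, E) → {(1, 9), (11, 19), (19, 19), (20, 17), (20, 27), (21, 6), (33, 32), (33, 40)}

{(1, 9), (11, 19), (19, 19), (20, 17), (20, 27), (21, 6), (33, 32), (33, 40)}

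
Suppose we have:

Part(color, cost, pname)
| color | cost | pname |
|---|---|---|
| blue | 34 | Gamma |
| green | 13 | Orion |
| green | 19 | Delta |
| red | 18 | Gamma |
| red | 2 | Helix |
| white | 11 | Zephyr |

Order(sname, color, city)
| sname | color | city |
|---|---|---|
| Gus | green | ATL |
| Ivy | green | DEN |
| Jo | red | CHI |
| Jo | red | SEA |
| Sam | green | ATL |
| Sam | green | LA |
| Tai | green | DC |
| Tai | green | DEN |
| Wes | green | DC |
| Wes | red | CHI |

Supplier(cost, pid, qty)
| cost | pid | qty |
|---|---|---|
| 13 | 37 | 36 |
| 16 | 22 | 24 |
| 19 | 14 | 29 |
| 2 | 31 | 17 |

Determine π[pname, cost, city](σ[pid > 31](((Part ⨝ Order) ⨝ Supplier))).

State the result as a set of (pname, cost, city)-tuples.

Natural join on color: {(green, 13, Orion, Gus, ATL), (green, 13, Orion, Ivy, DEN), (green, 13, Orion, Sam, ATL), (green, 13, Orion, Sam, LA), (green, 13, Orion, Tai, DC), (green, 13, Orion, Tai, DEN), (green, 13, Orion, Wes, DC), (green, 19, Delta, Gus, ATL), (green, 19, Delta, Ivy, DEN), (green, 19, Delta, Sam, ATL), (green, 19, Delta, Sam, LA), (green, 19, Delta, Tai, DC), (green, 19, Delta, Tai, DEN), (green, 19, Delta, Wes, DC), (red, 18, Gamma, Jo, CHI), (red, 18, Gamma, Jo, SEA), (red, 18, Gamma, Wes, CHI), (red, 2, Helix, Jo, CHI), (red, 2, Helix, Jo, SEA), (red, 2, Helix, Wes, CHI)}
Natural join on cost: {(green, 13, Orion, Gus, ATL, 37, 36), (green, 13, Orion, Ivy, DEN, 37, 36), (green, 13, Orion, Sam, ATL, 37, 36), (green, 13, Orion, Sam, LA, 37, 36), (green, 13, Orion, Tai, DC, 37, 36), (green, 13, Orion, Tai, DEN, 37, 36), (green, 13, Orion, Wes, DC, 37, 36), (green, 19, Delta, Gus, ATL, 14, 29), (green, 19, Delta, Ivy, DEN, 14, 29), (green, 19, Delta, Sam, ATL, 14, 29), (green, 19, Delta, Sam, LA, 14, 29), (green, 19, Delta, Tai, DC, 14, 29), (green, 19, Delta, Tai, DEN, 14, 29), (green, 19, Delta, Wes, DC, 14, 29), (red, 2, Helix, Jo, CHI, 31, 17), (red, 2, Helix, Jo, SEA, 31, 17), (red, 2, Helix, Wes, CHI, 31, 17)}
Apply σ_{pid > 31}; surviving tuples: {(green, 13, Orion, Gus, ATL, 37, 36), (green, 13, Orion, Ivy, DEN, 37, 36), (green, 13, Orion, Sam, ATL, 37, 36), (green, 13, Orion, Sam, LA, 37, 36), (green, 13, Orion, Tai, DC, 37, 36), (green, 13, Orion, Tai, DEN, 37, 36), (green, 13, Orion, Wes, DC, 37, 36)}
Projecting to pname, cost, city (3 duplicate(s) eliminated): {(Orion, 13, ATL), (Orion, 13, DC), (Orion, 13, DEN), (Orion, 13, LA)}

{(Orion, 13, ATL), (Orion, 13, DC), (Orion, 13, DEN), (Orion, 13, LA)}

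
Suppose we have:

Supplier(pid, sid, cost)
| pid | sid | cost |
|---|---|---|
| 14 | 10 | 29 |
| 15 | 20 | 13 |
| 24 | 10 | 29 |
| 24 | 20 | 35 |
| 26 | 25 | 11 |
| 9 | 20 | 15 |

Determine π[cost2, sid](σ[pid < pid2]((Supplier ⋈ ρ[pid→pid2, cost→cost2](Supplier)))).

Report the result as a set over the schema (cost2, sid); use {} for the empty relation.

ρ[pid→pid2, cost→cost2]: schema becomes (pid2, sid, cost2); tuples unchanged.
Joining Supplier and ρ[pid→pid2, cost→cost2](Supplier) on sid yields {(14, 10, 29, 14, 29), (14, 10, 29, 24, 29), (15, 20, 13, 15, 13), (15, 20, 13, 24, 35), (15, 20, 13, 9, 15), (24, 10, 29, 14, 29), (24, 10, 29, 24, 29), (24, 20, 35, 15, 13), (24, 20, 35, 24, 35), (24, 20, 35, 9, 15), (26, 25, 11, 26, 11), (9, 20, 15, 15, 13), (9, 20, 15, 24, 35), (9, 20, 15, 9, 15)}.
σ[pid < pid2]: keep tuples satisfying pid < pid2 → {(14, 10, 29, 24, 29), (15, 20, 13, 24, 35), (9, 20, 15, 15, 13), (9, 20, 15, 24, 35)}
Projecting to cost2, sid (1 duplicate(s) eliminated): {(13, 20), (29, 10), (35, 20)}

{(13, 20), (29, 10), (35, 20)}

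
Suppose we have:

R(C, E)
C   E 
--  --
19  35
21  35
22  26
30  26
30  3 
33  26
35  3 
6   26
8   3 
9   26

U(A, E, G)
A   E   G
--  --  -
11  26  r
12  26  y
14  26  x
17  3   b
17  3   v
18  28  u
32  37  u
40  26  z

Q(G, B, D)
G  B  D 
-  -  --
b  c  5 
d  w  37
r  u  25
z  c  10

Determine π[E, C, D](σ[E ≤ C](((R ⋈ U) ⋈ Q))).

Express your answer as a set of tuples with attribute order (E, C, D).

{(26, 30, 10), (26, 30, 25), (26, 33, 10), (26, 33, 25), (3, 30, 5), (3, 35, 5), (3, 8, 5)}

R ⋈ U (natural join on E): {(22, 26, 11, r), (22, 26, 12, y), (22, 26, 14, x), (22, 26, 40, z), (30, 26, 11, r), (30, 26, 12, y), (30, 26, 14, x), (30, 26, 40, z), (30, 3, 17, b), (30, 3, 17, v), (33, 26, 11, r), (33, 26, 12, y), (33, 26, 14, x), (33, 26, 40, z), (35, 3, 17, b), (35, 3, 17, v), (6, 26, 11, r), (6, 26, 12, y), (6, 26, 14, x), (6, 26, 40, z), (8, 3, 17, b), (8, 3, 17, v), (9, 26, 11, r), (9, 26, 12, y), (9, 26, 14, x), (9, 26, 40, z)}
(R ⋈ U) ⋈ Q (natural join on G): {(22, 26, 11, r, u, 25), (22, 26, 40, z, c, 10), (30, 26, 11, r, u, 25), (30, 26, 40, z, c, 10), (30, 3, 17, b, c, 5), (33, 26, 11, r, u, 25), (33, 26, 40, z, c, 10), (35, 3, 17, b, c, 5), (6, 26, 11, r, u, 25), (6, 26, 40, z, c, 10), (8, 3, 17, b, c, 5), (9, 26, 11, r, u, 25), (9, 26, 40, z, c, 10)}
Selection E ≤ C: {(30, 26, 11, r, u, 25), (30, 26, 40, z, c, 10), (30, 3, 17, b, c, 5), (33, 26, 11, r, u, 25), (33, 26, 40, z, c, 10), (35, 3, 17, b, c, 5), (8, 3, 17, b, c, 5)}
π[E, C, D]: project onto (E, C, D) → {(26, 30, 10), (26, 30, 25), (26, 33, 10), (26, 33, 25), (3, 30, 5), (3, 35, 5), (3, 8, 5)}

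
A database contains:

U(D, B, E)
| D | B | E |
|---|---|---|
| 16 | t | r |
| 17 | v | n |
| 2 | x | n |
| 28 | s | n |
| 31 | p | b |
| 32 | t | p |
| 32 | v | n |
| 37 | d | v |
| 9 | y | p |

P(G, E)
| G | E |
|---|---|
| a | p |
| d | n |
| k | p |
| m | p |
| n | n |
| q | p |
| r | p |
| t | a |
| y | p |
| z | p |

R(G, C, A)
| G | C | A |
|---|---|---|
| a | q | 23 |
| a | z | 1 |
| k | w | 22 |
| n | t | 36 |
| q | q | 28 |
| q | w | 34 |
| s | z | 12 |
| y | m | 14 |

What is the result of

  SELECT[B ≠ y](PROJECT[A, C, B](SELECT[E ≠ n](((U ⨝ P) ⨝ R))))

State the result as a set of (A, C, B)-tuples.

{(1, z, t), (14, m, t), (22, w, t), (23, q, t), (28, q, t), (34, w, t)}

U ⋈ P (natural join on E): {(17, v, n, d), (17, v, n, n), (2, x, n, d), (2, x, n, n), (28, s, n, d), (28, s, n, n), (32, t, p, a), (32, t, p, k), (32, t, p, m), (32, t, p, q), (32, t, p, r), (32, t, p, y), (32, t, p, z), (32, v, n, d), (32, v, n, n), (9, y, p, a), (9, y, p, k), (9, y, p, m), (9, y, p, q), (9, y, p, r), (9, y, p, y), (9, y, p, z)}
(U ⨝ P) ⋈ R (natural join on G): {(17, v, n, n, t, 36), (2, x, n, n, t, 36), (28, s, n, n, t, 36), (32, t, p, a, q, 23), (32, t, p, a, z, 1), (32, t, p, k, w, 22), (32, t, p, q, q, 28), (32, t, p, q, w, 34), (32, t, p, y, m, 14), (32, v, n, n, t, 36), (9, y, p, a, q, 23), (9, y, p, a, z, 1), (9, y, p, k, w, 22), (9, y, p, q, q, 28), (9, y, p, q, w, 34), (9, y, p, y, m, 14)}
Apply σ_{E ≠ n}; surviving tuples: {(32, t, p, a, q, 23), (32, t, p, a, z, 1), (32, t, p, k, w, 22), (32, t, p, q, q, 28), (32, t, p, q, w, 34), (32, t, p, y, m, 14), (9, y, p, a, q, 23), (9, y, p, a, z, 1), (9, y, p, k, w, 22), (9, y, p, q, q, 28), (9, y, p, q, w, 34), (9, y, p, y, m, 14)}
Projecting to A, C, B: {(1, z, t), (1, z, y), (14, m, t), (14, m, y), (22, w, t), (22, w, y), (23, q, t), (23, q, y), (28, q, t), (28, q, y), (34, w, t), (34, w, y)}
Apply σ_{B ≠ y}; surviving tuples: {(1, z, t), (14, m, t), (22, w, t), (23, q, t), (28, q, t), (34, w, t)}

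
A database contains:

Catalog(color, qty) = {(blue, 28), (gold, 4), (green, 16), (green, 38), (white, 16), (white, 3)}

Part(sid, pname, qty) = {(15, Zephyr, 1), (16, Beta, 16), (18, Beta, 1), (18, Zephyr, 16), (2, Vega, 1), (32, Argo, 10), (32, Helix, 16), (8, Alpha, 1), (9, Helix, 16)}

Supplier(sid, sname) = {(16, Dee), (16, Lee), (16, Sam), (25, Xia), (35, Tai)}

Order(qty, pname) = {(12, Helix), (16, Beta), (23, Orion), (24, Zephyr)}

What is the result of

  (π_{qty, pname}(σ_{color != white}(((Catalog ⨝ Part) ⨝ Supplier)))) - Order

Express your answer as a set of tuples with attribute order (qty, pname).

{}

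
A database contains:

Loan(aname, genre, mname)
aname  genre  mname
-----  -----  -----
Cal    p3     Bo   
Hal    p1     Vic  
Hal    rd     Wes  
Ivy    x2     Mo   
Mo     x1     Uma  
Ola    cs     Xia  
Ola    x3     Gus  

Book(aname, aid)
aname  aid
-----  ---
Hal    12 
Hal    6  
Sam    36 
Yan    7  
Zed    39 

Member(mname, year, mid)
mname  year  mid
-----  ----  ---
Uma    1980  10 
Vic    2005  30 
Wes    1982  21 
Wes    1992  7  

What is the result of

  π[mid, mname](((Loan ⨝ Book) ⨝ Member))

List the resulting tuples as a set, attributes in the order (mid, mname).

{(21, Wes), (30, Vic), (7, Wes)}

Joining Loan and Book on aname yields {(Hal, p1, Vic, 12), (Hal, p1, Vic, 6), (Hal, rd, Wes, 12), (Hal, rd, Wes, 6)}.
Joining (Loan ⨝ Book) and Member on mname yields {(Hal, p1, Vic, 12, 2005, 30), (Hal, p1, Vic, 6, 2005, 30), (Hal, rd, Wes, 12, 1982, 21), (Hal, rd, Wes, 12, 1992, 7), (Hal, rd, Wes, 6, 1982, 21), (Hal, rd, Wes, 6, 1992, 7)}.
Projecting to mid, mname (3 duplicate(s) eliminated): {(21, Wes), (30, Vic), (7, Wes)}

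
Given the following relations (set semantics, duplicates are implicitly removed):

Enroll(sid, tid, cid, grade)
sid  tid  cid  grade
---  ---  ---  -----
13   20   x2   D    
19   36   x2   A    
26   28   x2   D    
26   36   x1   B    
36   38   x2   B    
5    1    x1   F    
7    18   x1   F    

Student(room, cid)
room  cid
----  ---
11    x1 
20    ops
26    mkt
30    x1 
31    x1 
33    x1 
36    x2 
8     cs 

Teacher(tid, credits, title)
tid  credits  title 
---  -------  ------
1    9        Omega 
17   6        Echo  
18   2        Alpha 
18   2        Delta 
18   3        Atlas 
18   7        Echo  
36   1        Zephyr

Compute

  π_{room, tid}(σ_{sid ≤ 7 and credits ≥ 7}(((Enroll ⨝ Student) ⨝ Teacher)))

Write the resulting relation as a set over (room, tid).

{(11, 1), (11, 18), (30, 1), (30, 18), (31, 1), (31, 18), (33, 1), (33, 18)}

Natural join on cid: {(13, 20, x2, D, 36), (19, 36, x2, A, 36), (26, 28, x2, D, 36), (26, 36, x1, B, 11), (26, 36, x1, B, 30), (26, 36, x1, B, 31), (26, 36, x1, B, 33), (36, 38, x2, B, 36), (5, 1, x1, F, 11), (5, 1, x1, F, 30), (5, 1, x1, F, 31), (5, 1, x1, F, 33), (7, 18, x1, F, 11), (7, 18, x1, F, 30), (7, 18, x1, F, 31), (7, 18, x1, F, 33)}
Natural join on tid: {(19, 36, x2, A, 36, 1, Zephyr), (26, 36, x1, B, 11, 1, Zephyr), (26, 36, x1, B, 30, 1, Zephyr), (26, 36, x1, B, 31, 1, Zephyr), (26, 36, x1, B, 33, 1, Zephyr), (5, 1, x1, F, 11, 9, Omega), (5, 1, x1, F, 30, 9, Omega), (5, 1, x1, F, 31, 9, Omega), (5, 1, x1, F, 33, 9, Omega), (7, 18, x1, F, 11, 2, Alpha), (7, 18, x1, F, 11, 2, Delta), (7, 18, x1, F, 11, 3, Atlas), (7, 18, x1, F, 11, 7, Echo), (7, 18, x1, F, 30, 2, Alpha), (7, 18, x1, F, 30, 2, Delta), (7, 18, x1, F, 30, 3, Atlas), (7, 18, x1, F, 30, 7, Echo), (7, 18, x1, F, 31, 2, Alpha), (7, 18, x1, F, 31, 2, Delta), (7, 18, x1, F, 31, 3, Atlas), (7, 18, x1, F, 31, 7, Echo), (7, 18, x1, F, 33, 2, Alpha), (7, 18, x1, F, 33, 2, Delta), (7, 18, x1, F, 33, 3, Atlas), (7, 18, x1, F, 33, 7, Echo)}
Filtering on sid ≤ 7 and credits ≥ 7 leaves {(5, 1, x1, F, 11, 9, Omega), (5, 1, x1, F, 30, 9, Omega), (5, 1, x1, F, 31, 9, Omega), (5, 1, x1, F, 33, 9, Omega), (7, 18, x1, F, 11, 7, Echo), (7, 18, x1, F, 30, 7, Echo), (7, 18, x1, F, 31, 7, Echo), (7, 18, x1, F, 33, 7, Echo)}.
Keep only column(s) room, tid: {(11, 1), (11, 18), (30, 1), (30, 18), (31, 1), (31, 18), (33, 1), (33, 18)}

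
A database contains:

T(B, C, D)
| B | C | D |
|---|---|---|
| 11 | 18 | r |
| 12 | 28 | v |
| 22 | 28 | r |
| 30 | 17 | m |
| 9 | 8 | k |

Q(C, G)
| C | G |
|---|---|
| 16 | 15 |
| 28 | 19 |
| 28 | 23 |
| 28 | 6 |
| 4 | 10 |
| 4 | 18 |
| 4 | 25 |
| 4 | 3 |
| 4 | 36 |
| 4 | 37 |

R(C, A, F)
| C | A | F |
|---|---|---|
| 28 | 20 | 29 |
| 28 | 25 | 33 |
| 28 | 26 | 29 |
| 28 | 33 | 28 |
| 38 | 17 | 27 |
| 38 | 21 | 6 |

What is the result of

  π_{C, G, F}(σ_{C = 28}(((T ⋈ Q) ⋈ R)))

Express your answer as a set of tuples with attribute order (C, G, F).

T ⋈ Q (natural join on C): {(12, 28, v, 19), (12, 28, v, 23), (12, 28, v, 6), (22, 28, r, 19), (22, 28, r, 23), (22, 28, r, 6)}
(T ⋈ Q) ⋈ R (natural join on C): {(12, 28, v, 19, 20, 29), (12, 28, v, 19, 25, 33), (12, 28, v, 19, 26, 29), (12, 28, v, 19, 33, 28), (12, 28, v, 23, 20, 29), (12, 28, v, 23, 25, 33), (12, 28, v, 23, 26, 29), (12, 28, v, 23, 33, 28), (12, 28, v, 6, 20, 29), (12, 28, v, 6, 25, 33), (12, 28, v, 6, 26, 29), (12, 28, v, 6, 33, 28), (22, 28, r, 19, 20, 29), (22, 28, r, 19, 25, 33), (22, 28, r, 19, 26, 29), (22, 28, r, 19, 33, 28), (22, 28, r, 23, 20, 29), (22, 28, r, 23, 25, 33), (22, 28, r, 23, 26, 29), (22, 28, r, 23, 33, 28), (22, 28, r, 6, 20, 29), (22, 28, r, 6, 25, 33), (22, 28, r, 6, 26, 29), (22, 28, r, 6, 33, 28)}
Selection C = 28: {(12, 28, v, 19, 20, 29), (12, 28, v, 19, 25, 33), (12, 28, v, 19, 26, 29), (12, 28, v, 19, 33, 28), (12, 28, v, 23, 20, 29), (12, 28, v, 23, 25, 33), (12, 28, v, 23, 26, 29), (12, 28, v, 23, 33, 28), (12, 28, v, 6, 20, 29), (12, 28, v, 6, 25, 33), (12, 28, v, 6, 26, 29), (12, 28, v, 6, 33, 28), (22, 28, r, 19, 20, 29), (22, 28, r, 19, 25, 33), (22, 28, r, 19, 26, 29), (22, 28, r, 19, 33, 28), (22, 28, r, 23, 20, 29), (22, 28, r, 23, 25, 33), (22, 28, r, 23, 26, 29), (22, 28, r, 23, 33, 28), (22, 28, r, 6, 20, 29), (22, 28, r, 6, 25, 33), (22, 28, r, 6, 26, 29), (22, 28, r, 6, 33, 28)}
Projecting to C, G, F (15 duplicate(s) eliminated): {(28, 19, 28), (28, 19, 29), (28, 19, 33), (28, 23, 28), (28, 23, 29), (28, 23, 33), (28, 6, 28), (28, 6, 29), (28, 6, 33)}

{(28, 19, 28), (28, 19, 29), (28, 19, 33), (28, 23, 28), (28, 23, 29), (28, 23, 33), (28, 6, 28), (28, 6, 29), (28, 6, 33)}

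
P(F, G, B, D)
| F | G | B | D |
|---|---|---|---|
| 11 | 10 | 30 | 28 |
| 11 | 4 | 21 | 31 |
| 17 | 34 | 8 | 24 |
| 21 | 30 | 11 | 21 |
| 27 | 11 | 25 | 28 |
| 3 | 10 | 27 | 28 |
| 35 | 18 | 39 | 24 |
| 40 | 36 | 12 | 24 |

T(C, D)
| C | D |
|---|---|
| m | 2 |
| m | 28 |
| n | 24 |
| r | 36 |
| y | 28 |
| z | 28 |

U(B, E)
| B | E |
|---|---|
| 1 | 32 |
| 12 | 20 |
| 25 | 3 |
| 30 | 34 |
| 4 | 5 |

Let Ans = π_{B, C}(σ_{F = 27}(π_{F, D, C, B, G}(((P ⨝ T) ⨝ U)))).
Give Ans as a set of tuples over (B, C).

{(25, m), (25, y), (25, z)}

Natural join on D: {(11, 10, 30, 28, m), (11, 10, 30, 28, y), (11, 10, 30, 28, z), (17, 34, 8, 24, n), (27, 11, 25, 28, m), (27, 11, 25, 28, y), (27, 11, 25, 28, z), (3, 10, 27, 28, m), (3, 10, 27, 28, y), (3, 10, 27, 28, z), (35, 18, 39, 24, n), (40, 36, 12, 24, n)}
Natural join on B: {(11, 10, 30, 28, m, 34), (11, 10, 30, 28, y, 34), (11, 10, 30, 28, z, 34), (27, 11, 25, 28, m, 3), (27, 11, 25, 28, y, 3), (27, 11, 25, 28, z, 3), (40, 36, 12, 24, n, 20)}
Projecting to F, D, C, B, G: {(11, 28, m, 30, 10), (11, 28, y, 30, 10), (11, 28, z, 30, 10), (27, 28, m, 25, 11), (27, 28, y, 25, 11), (27, 28, z, 25, 11), (40, 24, n, 12, 36)}
σ[F = 27]: keep tuples satisfying F = 27 → {(27, 28, m, 25, 11), (27, 28, y, 25, 11), (27, 28, z, 25, 11)}
Projecting to B, C: {(25, m), (25, y), (25, z)}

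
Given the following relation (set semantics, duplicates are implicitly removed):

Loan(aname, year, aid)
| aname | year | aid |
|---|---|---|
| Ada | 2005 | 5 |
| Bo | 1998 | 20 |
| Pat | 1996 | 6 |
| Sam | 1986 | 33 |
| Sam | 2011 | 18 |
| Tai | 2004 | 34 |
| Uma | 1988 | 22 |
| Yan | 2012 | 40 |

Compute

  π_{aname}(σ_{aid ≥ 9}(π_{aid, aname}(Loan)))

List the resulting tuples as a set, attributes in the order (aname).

{Bo, Sam, Tai, Uma, Yan}

Keep only column(s) aid, aname: {(18, Sam), (20, Bo), (22, Uma), (33, Sam), (34, Tai), (40, Yan), (5, Ada), (6, Pat)}
Filtering on aid ≥ 9 leaves {(18, Sam), (20, Bo), (22, Uma), (33, Sam), (34, Tai), (40, Yan)}.
Keep only column(s) aname (1 duplicate(s) eliminated): {Bo, Sam, Tai, Uma, Yan}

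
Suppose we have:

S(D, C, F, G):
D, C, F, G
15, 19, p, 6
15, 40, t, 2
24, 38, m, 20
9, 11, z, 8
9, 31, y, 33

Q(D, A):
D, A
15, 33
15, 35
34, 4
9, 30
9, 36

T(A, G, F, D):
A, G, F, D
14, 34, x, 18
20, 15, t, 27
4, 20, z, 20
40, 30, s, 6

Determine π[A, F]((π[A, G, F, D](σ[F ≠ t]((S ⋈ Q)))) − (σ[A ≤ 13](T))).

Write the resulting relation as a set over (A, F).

{(30, y), (30, z), (33, p), (35, p), (36, y), (36, z)}

S ⋈ Q (natural join on D): {(15, 19, p, 6, 33), (15, 19, p, 6, 35), (15, 40, t, 2, 33), (15, 40, t, 2, 35), (9, 11, z, 8, 30), (9, 11, z, 8, 36), (9, 31, y, 33, 30), (9, 31, y, 33, 36)}
Selection F ≠ t: {(15, 19, p, 6, 33), (15, 19, p, 6, 35), (9, 11, z, 8, 30), (9, 11, z, 8, 36), (9, 31, y, 33, 30), (9, 31, y, 33, 36)}
π[A, G, F, D]: project onto (A, G, F, D) → {(30, 33, y, 9), (30, 8, z, 9), (33, 6, p, 15), (35, 6, p, 15), (36, 33, y, 9), (36, 8, z, 9)}
Selection A ≤ 13: {(4, 20, z, 20)}
Taking the difference: {(30, 33, y, 9), (30, 8, z, 9), (33, 6, p, 15), (35, 6, p, 15), (36, 33, y, 9), (36, 8, z, 9)}
π[A, F]: project onto (A, F) → {(30, y), (30, z), (33, p), (35, p), (36, y), (36, z)}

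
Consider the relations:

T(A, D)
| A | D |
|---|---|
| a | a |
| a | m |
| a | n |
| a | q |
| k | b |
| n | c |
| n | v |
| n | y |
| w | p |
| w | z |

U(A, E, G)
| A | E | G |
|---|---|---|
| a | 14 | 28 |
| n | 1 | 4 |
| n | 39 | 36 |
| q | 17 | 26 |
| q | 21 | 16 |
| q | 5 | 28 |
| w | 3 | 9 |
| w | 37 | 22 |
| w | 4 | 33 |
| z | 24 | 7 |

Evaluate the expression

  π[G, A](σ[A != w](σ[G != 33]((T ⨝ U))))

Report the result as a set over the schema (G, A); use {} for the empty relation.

Natural join on A: {(a, a, 14, 28), (a, m, 14, 28), (a, n, 14, 28), (a, q, 14, 28), (n, c, 1, 4), (n, c, 39, 36), (n, v, 1, 4), (n, v, 39, 36), (n, y, 1, 4), (n, y, 39, 36), (w, p, 3, 9), (w, p, 37, 22), (w, p, 4, 33), (w, z, 3, 9), (w, z, 37, 22), (w, z, 4, 33)}
Selection G != 33: {(a, a, 14, 28), (a, m, 14, 28), (a, n, 14, 28), (a, q, 14, 28), (n, c, 1, 4), (n, c, 39, 36), (n, v, 1, 4), (n, v, 39, 36), (n, y, 1, 4), (n, y, 39, 36), (w, p, 3, 9), (w, p, 37, 22), (w, z, 3, 9), (w, z, 37, 22)}
Selection A != w: {(a, a, 14, 28), (a, m, 14, 28), (a, n, 14, 28), (a, q, 14, 28), (n, c, 1, 4), (n, c, 39, 36), (n, v, 1, 4), (n, v, 39, 36), (n, y, 1, 4), (n, y, 39, 36)}
Projecting to G, A (7 duplicate(s) eliminated): {(28, a), (36, n), (4, n)}

{(28, a), (36, n), (4, n)}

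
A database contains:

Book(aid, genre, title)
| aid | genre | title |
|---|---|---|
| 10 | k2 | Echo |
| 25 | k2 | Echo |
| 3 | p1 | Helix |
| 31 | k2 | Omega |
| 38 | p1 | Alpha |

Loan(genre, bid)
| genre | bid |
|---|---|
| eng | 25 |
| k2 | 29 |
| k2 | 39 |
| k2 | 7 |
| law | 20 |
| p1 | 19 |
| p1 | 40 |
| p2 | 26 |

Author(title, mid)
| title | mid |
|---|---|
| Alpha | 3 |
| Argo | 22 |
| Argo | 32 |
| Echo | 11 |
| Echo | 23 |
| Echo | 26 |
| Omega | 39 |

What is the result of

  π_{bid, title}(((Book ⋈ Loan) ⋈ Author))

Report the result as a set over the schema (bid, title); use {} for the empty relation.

{(19, Alpha), (29, Echo), (29, Omega), (39, Echo), (39, Omega), (40, Alpha), (7, Echo), (7, Omega)}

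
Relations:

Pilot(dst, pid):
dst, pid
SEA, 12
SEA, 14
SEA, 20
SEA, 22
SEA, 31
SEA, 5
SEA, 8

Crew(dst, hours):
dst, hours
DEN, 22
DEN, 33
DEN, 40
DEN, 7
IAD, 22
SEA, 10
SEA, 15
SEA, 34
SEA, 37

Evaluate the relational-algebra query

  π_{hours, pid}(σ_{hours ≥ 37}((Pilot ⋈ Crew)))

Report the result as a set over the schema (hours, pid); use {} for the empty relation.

{(37, 12), (37, 14), (37, 20), (37, 22), (37, 31), (37, 5), (37, 8)}

Pilot ⋈ Crew (natural join on dst): {(SEA, 12, 10), (SEA, 12, 15), (SEA, 12, 34), (SEA, 12, 37), (SEA, 14, 10), (SEA, 14, 15), (SEA, 14, 34), (SEA, 14, 37), (SEA, 20, 10), (SEA, 20, 15), (SEA, 20, 34), (SEA, 20, 37), (SEA, 22, 10), (SEA, 22, 15), (SEA, 22, 34), (SEA, 22, 37), (SEA, 31, 10), (SEA, 31, 15), (SEA, 31, 34), (SEA, 31, 37), (SEA, 5, 10), (SEA, 5, 15), (SEA, 5, 34), (SEA, 5, 37), (SEA, 8, 10), (SEA, 8, 15), (SEA, 8, 34), (SEA, 8, 37)}
Filtering on hours ≥ 37 leaves {(SEA, 12, 37), (SEA, 14, 37), (SEA, 20, 37), (SEA, 22, 37), (SEA, 31, 37), (SEA, 5, 37), (SEA, 8, 37)}.
Keep only column(s) hours, pid: {(37, 12), (37, 14), (37, 20), (37, 22), (37, 31), (37, 5), (37, 8)}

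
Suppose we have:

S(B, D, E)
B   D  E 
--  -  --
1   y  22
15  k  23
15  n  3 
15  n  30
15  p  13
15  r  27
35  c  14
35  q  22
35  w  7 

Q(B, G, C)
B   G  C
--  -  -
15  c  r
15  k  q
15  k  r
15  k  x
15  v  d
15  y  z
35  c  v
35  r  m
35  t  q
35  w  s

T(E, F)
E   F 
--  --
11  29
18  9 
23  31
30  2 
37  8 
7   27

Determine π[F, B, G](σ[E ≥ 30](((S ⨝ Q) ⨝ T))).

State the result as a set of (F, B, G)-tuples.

S ⋈ Q (natural join on B): {(15, k, 23, c, r), (15, k, 23, k, q), (15, k, 23, k, r), (15, k, 23, k, x), (15, k, 23, v, d), (15, k, 23, y, z), (15, n, 3, c, r), (15, n, 3, k, q), (15, n, 3, k, r), (15, n, 3, k, x), (15, n, 3, v, d), (15, n, 3, y, z), (15, n, 30, c, r), (15, n, 30, k, q), (15, n, 30, k, r), (15, n, 30, k, x), (15, n, 30, v, d), (15, n, 30, y, z), (15, p, 13, c, r), (15, p, 13, k, q), (15, p, 13, k, r), (15, p, 13, k, x), (15, p, 13, v, d), (15, p, 13, y, z), (15, r, 27, c, r), (15, r, 27, k, q), (15, r, 27, k, r), (15, r, 27, k, x), (15, r, 27, v, d), (15, r, 27, y, z), (35, c, 14, c, v), (35, c, 14, r, m), (35, c, 14, t, q), (35, c, 14, w, s), (35, q, 22, c, v), (35, q, 22, r, m), (35, q, 22, t, q), (35, q, 22, w, s), (35, w, 7, c, v), (35, w, 7, r, m), (35, w, 7, t, q), (35, w, 7, w, s)}
(S ⨝ Q) ⋈ T (natural join on E): {(15, k, 23, c, r, 31), (15, k, 23, k, q, 31), (15, k, 23, k, r, 31), (15, k, 23, k, x, 31), (15, k, 23, v, d, 31), (15, k, 23, y, z, 31), (15, n, 30, c, r, 2), (15, n, 30, k, q, 2), (15, n, 30, k, r, 2), (15, n, 30, k, x, 2), (15, n, 30, v, d, 2), (15, n, 30, y, z, 2), (35, w, 7, c, v, 27), (35, w, 7, r, m, 27), (35, w, 7, t, q, 27), (35, w, 7, w, s, 27)}
Filtering on E ≥ 30 leaves {(15, n, 30, c, r, 2), (15, n, 30, k, q, 2), (15, n, 30, k, r, 2), (15, n, 30, k, x, 2), (15, n, 30, v, d, 2), (15, n, 30, y, z, 2)}.
Projecting to F, B, G (2 duplicate(s) eliminated): {(2, 15, c), (2, 15, k), (2, 15, v), (2, 15, y)}

{(2, 15, c), (2, 15, k), (2, 15, v), (2, 15, y)}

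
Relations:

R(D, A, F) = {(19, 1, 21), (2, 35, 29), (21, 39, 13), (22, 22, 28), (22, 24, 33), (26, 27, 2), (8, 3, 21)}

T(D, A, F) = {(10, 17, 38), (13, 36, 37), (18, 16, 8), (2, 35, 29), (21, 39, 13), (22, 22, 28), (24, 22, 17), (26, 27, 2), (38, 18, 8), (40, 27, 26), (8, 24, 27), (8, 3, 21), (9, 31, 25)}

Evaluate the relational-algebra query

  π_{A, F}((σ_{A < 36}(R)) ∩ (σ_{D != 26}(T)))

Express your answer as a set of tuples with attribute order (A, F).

{(22, 28), (3, 21), (35, 29)}

Filtering on A < 36 leaves {(19, 1, 21), (2, 35, 29), (22, 22, 28), (22, 24, 33), (26, 27, 2), (8, 3, 21)}.
Filtering on D != 26 leaves {(10, 17, 38), (13, 36, 37), (18, 16, 8), (2, 35, 29), (21, 39, 13), (22, 22, 28), (24, 22, 17), (38, 18, 8), (40, 27, 26), (8, 24, 27), (8, 3, 21), (9, 31, 25)}.
Intersection: {(19, 1, 21), (2, 35, 29), (22, 22, 28), (22, 24, 33), (26, 27, 2), (8, 3, 21)} with {(10, 17, 38), (13, 36, 37), (18, 16, 8), (2, 35, 29), (21, 39, 13), (22, 22, 28), (24, 22, 17), (38, 18, 8), (40, 27, 26), (8, 24, 27), (8, 3, 21), (9, 31, 25)} → {(2, 35, 29), (22, 22, 28), (8, 3, 21)}
π_{A, F} gives {(22, 28), (3, 21), (35, 29)}.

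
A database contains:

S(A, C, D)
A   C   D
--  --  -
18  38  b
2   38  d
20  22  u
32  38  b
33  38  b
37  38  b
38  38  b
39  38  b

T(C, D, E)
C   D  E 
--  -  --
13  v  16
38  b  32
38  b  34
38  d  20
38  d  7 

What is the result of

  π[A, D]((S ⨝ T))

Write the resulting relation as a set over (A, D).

{(18, b), (2, d), (32, b), (33, b), (37, b), (38, b), (39, b)}

Joining S and T on C, D yields {(18, 38, b, 32), (18, 38, b, 34), (2, 38, d, 20), (2, 38, d, 7), (32, 38, b, 32), (32, 38, b, 34), (33, 38, b, 32), (33, 38, b, 34), (37, 38, b, 32), (37, 38, b, 34), (38, 38, b, 32), (38, 38, b, 34), (39, 38, b, 32), (39, 38, b, 34)}.
Keep only column(s) A, D (7 duplicate(s) eliminated): {(18, b), (2, d), (32, b), (33, b), (37, b), (38, b), (39, b)}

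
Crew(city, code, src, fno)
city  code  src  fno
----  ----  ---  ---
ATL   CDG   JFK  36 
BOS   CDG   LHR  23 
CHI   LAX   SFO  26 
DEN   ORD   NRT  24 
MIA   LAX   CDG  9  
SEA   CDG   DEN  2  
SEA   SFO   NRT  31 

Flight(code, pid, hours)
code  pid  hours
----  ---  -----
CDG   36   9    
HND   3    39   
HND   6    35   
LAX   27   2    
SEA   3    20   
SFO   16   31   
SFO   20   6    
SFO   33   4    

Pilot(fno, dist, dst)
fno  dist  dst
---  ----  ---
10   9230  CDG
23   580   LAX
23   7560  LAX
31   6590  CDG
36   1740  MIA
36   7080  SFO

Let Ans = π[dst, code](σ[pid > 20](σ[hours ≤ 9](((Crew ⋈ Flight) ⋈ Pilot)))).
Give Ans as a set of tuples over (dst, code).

Joining Crew and Flight on code yields {(ATL, CDG, JFK, 36, 36, 9), (BOS, CDG, LHR, 23, 36, 9), (CHI, LAX, SFO, 26, 27, 2), (MIA, LAX, CDG, 9, 27, 2), (SEA, CDG, DEN, 2, 36, 9), (SEA, SFO, NRT, 31, 16, 31), (SEA, SFO, NRT, 31, 20, 6), (SEA, SFO, NRT, 31, 33, 4)}.
Joining (Crew ⋈ Flight) and Pilot on fno yields {(ATL, CDG, JFK, 36, 36, 9, 1740, MIA), (ATL, CDG, JFK, 36, 36, 9, 7080, SFO), (BOS, CDG, LHR, 23, 36, 9, 580, LAX), (BOS, CDG, LHR, 23, 36, 9, 7560, LAX), (SEA, SFO, NRT, 31, 16, 31, 6590, CDG), (SEA, SFO, NRT, 31, 20, 6, 6590, CDG), (SEA, SFO, NRT, 31, 33, 4, 6590, CDG)}.
Filtering on hours ≤ 9 leaves {(ATL, CDG, JFK, 36, 36, 9, 1740, MIA), (ATL, CDG, JFK, 36, 36, 9, 7080, SFO), (BOS, CDG, LHR, 23, 36, 9, 580, LAX), (BOS, CDG, LHR, 23, 36, 9, 7560, LAX), (SEA, SFO, NRT, 31, 20, 6, 6590, CDG), (SEA, SFO, NRT, 31, 33, 4, 6590, CDG)}.
Filtering on pid > 20 leaves {(ATL, CDG, JFK, 36, 36, 9, 1740, MIA), (ATL, CDG, JFK, 36, 36, 9, 7080, SFO), (BOS, CDG, LHR, 23, 36, 9, 580, LAX), (BOS, CDG, LHR, 23, 36, 9, 7560, LAX), (SEA, SFO, NRT, 31, 33, 4, 6590, CDG)}.
π_{dst, code} gives {(CDG, SFO), (LAX, CDG), (MIA, CDG), (SFO, CDG)} (1 duplicate(s) eliminated).

{(CDG, SFO), (LAX, CDG), (MIA, CDG), (SFO, CDG)}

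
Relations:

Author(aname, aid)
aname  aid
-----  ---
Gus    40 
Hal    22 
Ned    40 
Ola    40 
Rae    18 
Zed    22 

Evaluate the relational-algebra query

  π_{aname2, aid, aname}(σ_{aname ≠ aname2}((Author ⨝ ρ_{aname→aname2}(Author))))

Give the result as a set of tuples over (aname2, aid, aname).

ρ[aname→aname2]: schema becomes (aname2, aid); tuples unchanged.
Joining Author and ρ_{aname→aname2}(Author) on aid yields {(Gus, 40, Gus), (Gus, 40, Ned), (Gus, 40, Ola), (Hal, 22, Hal), (Hal, 22, Zed), (Ned, 40, Gus), (Ned, 40, Ned), (Ned, 40, Ola), (Ola, 40, Gus), (Ola, 40, Ned), (Ola, 40, Ola), (Rae, 18, Rae), (Zed, 22, Hal), (Zed, 22, Zed)}.
Apply σ_{aname ≠ aname2}; surviving tuples: {(Gus, 40, Ned), (Gus, 40, Ola), (Hal, 22, Zed), (Ned, 40, Gus), (Ned, 40, Ola), (Ola, 40, Gus), (Ola, 40, Ned), (Zed, 22, Hal)}
π_{aname2, aid, aname} gives {(Gus, 40, Ned), (Gus, 40, Ola), (Hal, 22, Zed), (Ned, 40, Gus), (Ned, 40, Ola), (Ola, 40, Gus), (Ola, 40, Ned), (Zed, 22, Hal)}.

{(Gus, 40, Ned), (Gus, 40, Ola), (Hal, 22, Zed), (Ned, 40, Gus), (Ned, 40, Ola), (Ola, 40, Gus), (Ola, 40, Ned), (Zed, 22, Hal)}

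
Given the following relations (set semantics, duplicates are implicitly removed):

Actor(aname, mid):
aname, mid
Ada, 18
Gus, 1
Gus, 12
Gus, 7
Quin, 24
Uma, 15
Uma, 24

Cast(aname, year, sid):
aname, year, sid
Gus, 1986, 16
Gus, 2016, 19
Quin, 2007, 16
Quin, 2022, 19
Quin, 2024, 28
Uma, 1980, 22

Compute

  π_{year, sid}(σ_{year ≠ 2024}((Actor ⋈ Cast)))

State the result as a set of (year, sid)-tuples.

Actor ⋈ Cast (natural join on aname): {(Gus, 1, 1986, 16), (Gus, 1, 2016, 19), (Gus, 12, 1986, 16), (Gus, 12, 2016, 19), (Gus, 7, 1986, 16), (Gus, 7, 2016, 19), (Quin, 24, 2007, 16), (Quin, 24, 2022, 19), (Quin, 24, 2024, 28), (Uma, 15, 1980, 22), (Uma, 24, 1980, 22)}
Apply σ_{year ≠ 2024}; surviving tuples: {(Gus, 1, 1986, 16), (Gus, 1, 2016, 19), (Gus, 12, 1986, 16), (Gus, 12, 2016, 19), (Gus, 7, 1986, 16), (Gus, 7, 2016, 19), (Quin, 24, 2007, 16), (Quin, 24, 2022, 19), (Uma, 15, 1980, 22), (Uma, 24, 1980, 22)}
Projecting to year, sid (5 duplicate(s) eliminated): {(1980, 22), (1986, 16), (2007, 16), (2016, 19), (2022, 19)}

{(1980, 22), (1986, 16), (2007, 16), (2016, 19), (2022, 19)}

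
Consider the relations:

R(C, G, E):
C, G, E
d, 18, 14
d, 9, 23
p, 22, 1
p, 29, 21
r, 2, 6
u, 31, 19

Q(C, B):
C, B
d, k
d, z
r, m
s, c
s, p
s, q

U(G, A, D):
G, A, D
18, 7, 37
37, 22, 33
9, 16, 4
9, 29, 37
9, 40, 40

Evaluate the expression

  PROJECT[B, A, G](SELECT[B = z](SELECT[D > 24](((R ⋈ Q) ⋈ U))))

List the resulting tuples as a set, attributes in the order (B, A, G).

{(z, 29, 9), (z, 40, 9), (z, 7, 18)}

R ⋈ Q (natural join on C): {(d, 18, 14, k), (d, 18, 14, z), (d, 9, 23, k), (d, 9, 23, z), (r, 2, 6, m)}
(R ⋈ Q) ⋈ U (natural join on G): {(d, 18, 14, k, 7, 37), (d, 18, 14, z, 7, 37), (d, 9, 23, k, 16, 4), (d, 9, 23, k, 29, 37), (d, 9, 23, k, 40, 40), (d, 9, 23, z, 16, 4), (d, 9, 23, z, 29, 37), (d, 9, 23, z, 40, 40)}
Apply σ_{D > 24}; surviving tuples: {(d, 18, 14, k, 7, 37), (d, 18, 14, z, 7, 37), (d, 9, 23, k, 29, 37), (d, 9, 23, k, 40, 40), (d, 9, 23, z, 29, 37), (d, 9, 23, z, 40, 40)}
Apply σ_{B = z}; surviving tuples: {(d, 18, 14, z, 7, 37), (d, 9, 23, z, 29, 37), (d, 9, 23, z, 40, 40)}
Keep only column(s) B, A, G: {(z, 29, 9), (z, 40, 9), (z, 7, 18)}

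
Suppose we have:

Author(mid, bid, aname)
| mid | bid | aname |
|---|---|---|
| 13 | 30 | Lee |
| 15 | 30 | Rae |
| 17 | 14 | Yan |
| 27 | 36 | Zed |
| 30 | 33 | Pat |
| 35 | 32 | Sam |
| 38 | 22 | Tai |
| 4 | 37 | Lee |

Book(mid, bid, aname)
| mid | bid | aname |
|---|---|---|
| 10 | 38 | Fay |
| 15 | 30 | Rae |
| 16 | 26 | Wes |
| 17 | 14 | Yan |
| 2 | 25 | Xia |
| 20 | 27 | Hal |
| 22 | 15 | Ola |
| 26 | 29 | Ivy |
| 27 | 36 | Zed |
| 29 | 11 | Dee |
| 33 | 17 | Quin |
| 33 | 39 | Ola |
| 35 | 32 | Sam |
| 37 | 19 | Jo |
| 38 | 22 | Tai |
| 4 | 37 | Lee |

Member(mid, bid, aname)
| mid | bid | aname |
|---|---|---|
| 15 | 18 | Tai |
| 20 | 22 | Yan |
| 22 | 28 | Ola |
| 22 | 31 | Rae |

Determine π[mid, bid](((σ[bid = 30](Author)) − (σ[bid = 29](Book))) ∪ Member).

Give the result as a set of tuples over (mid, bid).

{(13, 30), (15, 18), (15, 30), (20, 22), (22, 28), (22, 31)}

Selection bid = 30: {(13, 30, Lee), (15, 30, Rae)}
Selection bid = 29: {(26, 29, Ivy)}
Taking the difference: {(13, 30, Lee), (15, 30, Rae)}
Taking the union: {(13, 30, Lee), (15, 18, Tai), (15, 30, Rae), (20, 22, Yan), (22, 28, Ola), (22, 31, Rae)}
π[mid, bid]: project onto (mid, bid) → {(13, 30), (15, 18), (15, 30), (20, 22), (22, 28), (22, 31)}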